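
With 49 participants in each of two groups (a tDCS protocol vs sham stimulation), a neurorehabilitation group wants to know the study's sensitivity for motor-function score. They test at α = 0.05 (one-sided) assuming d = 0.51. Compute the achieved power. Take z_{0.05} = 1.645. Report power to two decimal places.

power ≈ 0.81

For two equal groups, power = Φ(d·√(n/2) − z_{α}).
d·√(n/2) = 0.51 × √(49/2) = 0.51 × 4.950 = 2.524.
z_β = 2.524 − 1.645 = 0.879.
Power = Φ(0.879) = 0.810.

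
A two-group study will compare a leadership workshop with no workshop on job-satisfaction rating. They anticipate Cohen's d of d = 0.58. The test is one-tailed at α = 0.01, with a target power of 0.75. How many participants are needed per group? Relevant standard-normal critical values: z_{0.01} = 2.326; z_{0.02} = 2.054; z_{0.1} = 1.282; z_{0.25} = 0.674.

For two independent groups with equal n: n = 2·((z_{α} + z_β) / d)².
z_{α} + z_β = 2.326 + 0.674 = 3.000.
n = 2 × (3.000 / 0.58)² = 2 × 5.172² = 2 × 26.75 = 53.5.
Round up to the next whole participant.

n = 54 per group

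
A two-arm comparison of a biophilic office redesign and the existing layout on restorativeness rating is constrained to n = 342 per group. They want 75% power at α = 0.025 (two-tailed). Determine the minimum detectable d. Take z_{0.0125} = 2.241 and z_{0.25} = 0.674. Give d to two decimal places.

d_min ≈ 0.22

For two independent groups of n = 342 each: d_min = (z_{α/2} + z_β)·√(2/n).
z-sum = 2.241 + 0.674 = 2.915.
d_min = 2.915 × √(2/342) = 2.915 × 0.0765 = 0.223.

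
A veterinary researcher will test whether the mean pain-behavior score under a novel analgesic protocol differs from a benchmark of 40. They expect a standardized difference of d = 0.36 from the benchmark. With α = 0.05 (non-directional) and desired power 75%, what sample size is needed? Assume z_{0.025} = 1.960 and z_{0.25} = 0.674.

For a one-sample test: n = ((z_{α/2} + z_β) / d)².
z_{α/2} + z_β = 1.960 + 0.674 = 2.634.
n = (2.634 / 0.36)² = 7.317² = 53.53.
Round up.

n = 54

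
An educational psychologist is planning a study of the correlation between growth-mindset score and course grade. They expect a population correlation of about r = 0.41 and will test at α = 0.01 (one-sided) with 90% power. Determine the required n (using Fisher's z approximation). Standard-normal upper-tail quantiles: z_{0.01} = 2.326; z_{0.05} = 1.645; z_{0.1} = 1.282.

Fisher's z: C = ½·ln((1+r)/(1−r)) = ½·ln(2.3898) = 0.4356.
n = ((z_{α} + z_β)/C)² + 3.
(2.326 + 1.282) / 0.4356 = 3.608 / 0.4356 = 8.283.
n = 8.283² + 3 = 68.61 + 3 = 71.6.
Round up.

n = 72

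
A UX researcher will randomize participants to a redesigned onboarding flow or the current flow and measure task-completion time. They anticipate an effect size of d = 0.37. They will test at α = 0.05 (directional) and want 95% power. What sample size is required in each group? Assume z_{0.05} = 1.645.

For two independent groups with equal n: n = 2·((z_{α} + z_β) / d)².
z_{α} + z_β = 1.645 + 1.645 = 3.290.
n = 2 × (3.290 / 0.37)² = 2 × 8.892² = 2 × 79.07 = 158.1.
Round up to the next whole participant.

n = 159 per group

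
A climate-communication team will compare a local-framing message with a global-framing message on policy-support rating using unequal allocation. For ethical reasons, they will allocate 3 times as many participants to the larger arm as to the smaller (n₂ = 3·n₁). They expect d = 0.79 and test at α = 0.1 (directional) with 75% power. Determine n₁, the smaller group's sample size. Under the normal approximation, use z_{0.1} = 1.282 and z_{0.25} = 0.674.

With allocation ratio k = n₂/n₁ = 3, Var(x̄₁−x̄₂) = σ²(1/n₁ + 1/(k·n₁)) = σ²·(k+1)/(k·n₁).
So n₁ = (1 + 1/k)·((z_{α} + z_β)/d)² = 1.333 × (1.956/0.79)².
n₁ = 1.333 × 6.13 = 8.2.
Round up: n₁ = 9, giving n₂ = 3 × 9 = 27.

n₁ = 9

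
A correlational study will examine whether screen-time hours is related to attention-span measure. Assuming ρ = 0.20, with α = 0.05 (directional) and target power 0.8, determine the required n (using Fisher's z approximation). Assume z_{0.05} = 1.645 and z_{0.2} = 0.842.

Fisher's z: C = ½·ln((1+r)/(1−r)) = ½·ln(1.5000) = 0.2027.
n = ((z_{α} + z_β)/C)² + 3.
(1.645 + 0.842) / 0.2027 = 2.487 / 0.2027 = 12.269.
n = 12.269² + 3 = 150.54 + 3 = 153.5.
Round up.

n = 154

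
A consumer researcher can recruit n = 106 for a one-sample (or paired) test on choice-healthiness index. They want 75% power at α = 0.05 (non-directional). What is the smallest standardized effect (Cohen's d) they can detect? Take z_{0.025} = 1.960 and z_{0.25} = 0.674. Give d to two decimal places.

d_min ≈ 0.26

For a single sample (or paired design) of n = 106: d_min = (z_{α/2} + z_β)/√n.
z-sum = 1.960 + 0.674 = 2.634.
d_min = 2.634 / √106 = 2.634 / 10.296 = 0.256.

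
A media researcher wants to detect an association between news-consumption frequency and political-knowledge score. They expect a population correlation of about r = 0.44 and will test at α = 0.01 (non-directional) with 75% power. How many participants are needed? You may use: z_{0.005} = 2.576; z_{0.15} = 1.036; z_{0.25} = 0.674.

Fisher's z: C = ½·ln((1+r)/(1−r)) = ½·ln(2.5714) = 0.4722.
n = ((z_{α/2} + z_β)/C)² + 3.
(2.576 + 0.674) / 0.4722 = 3.250 / 0.4722 = 6.883.
n = 6.883² + 3 = 47.37 + 3 = 50.4.
Round up.

n = 51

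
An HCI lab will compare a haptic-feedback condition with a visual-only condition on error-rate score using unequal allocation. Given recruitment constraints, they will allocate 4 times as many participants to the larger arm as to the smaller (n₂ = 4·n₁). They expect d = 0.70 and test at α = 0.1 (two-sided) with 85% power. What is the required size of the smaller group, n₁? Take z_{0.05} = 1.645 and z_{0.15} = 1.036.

n₁ = 19

With allocation ratio k = n₂/n₁ = 4, Var(x̄₁−x̄₂) = σ²(1/n₁ + 1/(k·n₁)) = σ²·(k+1)/(k·n₁).
So n₁ = (1 + 1/k)·((z_{α/2} + z_β)/d)² = 1.250 × (2.681/0.70)².
n₁ = 1.250 × 14.67 = 18.3.
Round up: n₁ = 19, giving n₂ = 4 × 19 = 76.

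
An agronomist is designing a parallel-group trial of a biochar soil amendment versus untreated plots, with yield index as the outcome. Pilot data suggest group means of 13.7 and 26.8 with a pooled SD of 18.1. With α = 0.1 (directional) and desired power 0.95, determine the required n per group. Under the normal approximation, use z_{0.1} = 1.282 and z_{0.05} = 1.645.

Cohen's d = |M₁ − M₂| / SD_pooled = |13.7 − 26.8| / 18.1 = 13.1 / 18.1 = 0.724.
For two independent groups with equal n: n = 2·((z_{α} + z_β) / d)².
z_{α} + z_β = 1.282 + 1.645 = 2.927.
n = 2 × (2.927 / 0.724)² = 2 × 4.043² = 2 × 16.34 = 32.7.
Round up to the next whole participant.

n = 33 per group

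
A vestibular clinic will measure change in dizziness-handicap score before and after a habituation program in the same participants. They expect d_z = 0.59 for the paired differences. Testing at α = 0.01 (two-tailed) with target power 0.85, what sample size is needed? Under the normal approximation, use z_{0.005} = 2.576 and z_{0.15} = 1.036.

n = 38 pairs

For a paired (one-sample on differences) test: n = ((z_{α/2} + z_β) / d)².
z_{α/2} + z_β = 2.576 + 1.036 = 3.612.
n = (3.612 / 0.59)² = 6.122² = 37.48.
Round up.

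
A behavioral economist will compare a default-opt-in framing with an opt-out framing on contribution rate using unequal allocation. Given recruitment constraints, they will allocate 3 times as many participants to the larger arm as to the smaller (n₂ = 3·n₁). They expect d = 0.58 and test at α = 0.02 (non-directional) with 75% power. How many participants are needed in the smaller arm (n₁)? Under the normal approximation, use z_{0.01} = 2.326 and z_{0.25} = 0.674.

n₁ = 36

With allocation ratio k = n₂/n₁ = 3, Var(x̄₁−x̄₂) = σ²(1/n₁ + 1/(k·n₁)) = σ²·(k+1)/(k·n₁).
So n₁ = (1 + 1/k)·((z_{α/2} + z_β)/d)² = 1.333 × (3.000/0.58)².
n₁ = 1.333 × 26.75 = 35.7.
Round up: n₁ = 36, giving n₂ = 3 × 36 = 108.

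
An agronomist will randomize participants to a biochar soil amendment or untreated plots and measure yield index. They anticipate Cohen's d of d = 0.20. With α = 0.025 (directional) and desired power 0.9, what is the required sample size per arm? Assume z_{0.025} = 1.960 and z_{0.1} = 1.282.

For two independent groups with equal n: n = 2·((z_{α} + z_β) / d)².
z_{α} + z_β = 1.960 + 1.282 = 3.242.
n = 2 × (3.242 / 0.20)² = 2 × 16.210² = 2 × 262.76 = 525.5.
Round up to the next whole participant.

n = 526 per group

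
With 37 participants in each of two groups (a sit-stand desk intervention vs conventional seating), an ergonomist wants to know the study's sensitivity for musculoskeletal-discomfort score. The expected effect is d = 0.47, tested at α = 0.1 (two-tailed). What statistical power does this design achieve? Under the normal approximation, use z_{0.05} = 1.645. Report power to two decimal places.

For two equal groups, power = Φ(d·√(n/2) − z_{α/2}).
d·√(n/2) = 0.47 × √(37/2) = 0.47 × 4.301 = 2.022.
z_β = 2.022 − 1.645 = 0.377.
Power = Φ(0.377) = 0.647.

power ≈ 0.65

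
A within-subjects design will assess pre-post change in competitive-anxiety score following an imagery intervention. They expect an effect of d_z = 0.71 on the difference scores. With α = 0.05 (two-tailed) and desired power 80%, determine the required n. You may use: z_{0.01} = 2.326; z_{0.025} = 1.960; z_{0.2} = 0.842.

n = 16 pairs

For a paired (one-sample on differences) test: n = ((z_{α/2} + z_β) / d)².
z_{α/2} + z_β = 1.960 + 0.842 = 2.802.
n = (2.802 / 0.71)² = 3.946² = 15.57.
Round up.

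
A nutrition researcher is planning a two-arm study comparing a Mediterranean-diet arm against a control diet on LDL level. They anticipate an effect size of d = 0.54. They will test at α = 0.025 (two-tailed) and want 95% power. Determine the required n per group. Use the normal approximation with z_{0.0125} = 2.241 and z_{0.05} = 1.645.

n = 104 per group

For two independent groups with equal n: n = 2·((z_{α/2} + z_β) / d)².
z_{α/2} + z_β = 2.241 + 1.645 = 3.886.
n = 2 × (3.886 / 0.54)² = 2 × 7.196² = 2 × 51.79 = 103.6.
Round up to the next whole participant.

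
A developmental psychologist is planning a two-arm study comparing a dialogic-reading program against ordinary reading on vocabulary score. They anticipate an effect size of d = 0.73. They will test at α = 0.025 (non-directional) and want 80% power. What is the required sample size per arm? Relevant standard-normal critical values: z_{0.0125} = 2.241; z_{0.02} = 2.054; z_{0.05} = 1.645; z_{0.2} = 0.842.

n = 36 per group

For two independent groups with equal n: n = 2·((z_{α/2} + z_β) / d)².
z_{α/2} + z_β = 2.241 + 0.842 = 3.083.
n = 2 × (3.083 / 0.73)² = 2 × 4.223² = 2 × 17.84 = 35.7.
Round up to the next whole participant.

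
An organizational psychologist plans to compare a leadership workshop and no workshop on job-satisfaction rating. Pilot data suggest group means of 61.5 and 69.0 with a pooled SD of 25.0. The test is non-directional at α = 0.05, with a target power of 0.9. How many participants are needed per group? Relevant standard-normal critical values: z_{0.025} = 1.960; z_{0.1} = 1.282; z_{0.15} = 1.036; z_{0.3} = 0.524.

Cohen's d = |M₁ − M₂| / SD_pooled = |61.5 − 69.0| / 25.0 = 7.5 / 25.0 = 0.300.
For two independent groups with equal n: n = 2·((z_{α/2} + z_β) / d)².
z_{α/2} + z_β = 1.960 + 1.282 = 3.242.
n = 2 × (3.242 / 0.300)² = 2 × 10.807² = 2 × 116.78 = 233.6.
Round up to the next whole participant.

n = 234 per group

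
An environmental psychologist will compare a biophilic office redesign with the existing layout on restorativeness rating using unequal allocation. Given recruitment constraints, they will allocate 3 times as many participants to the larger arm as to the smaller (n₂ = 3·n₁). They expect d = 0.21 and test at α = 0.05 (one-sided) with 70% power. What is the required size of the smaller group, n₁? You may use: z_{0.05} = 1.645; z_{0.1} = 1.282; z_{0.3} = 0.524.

With allocation ratio k = n₂/n₁ = 3, Var(x̄₁−x̄₂) = σ²(1/n₁ + 1/(k·n₁)) = σ²·(k+1)/(k·n₁).
So n₁ = (1 + 1/k)·((z_{α} + z_β)/d)² = 1.333 × (2.169/0.21)².
n₁ = 1.333 × 106.68 = 142.2.
Round up: n₁ = 143, giving n₂ = 3 × 143 = 429.

n₁ = 143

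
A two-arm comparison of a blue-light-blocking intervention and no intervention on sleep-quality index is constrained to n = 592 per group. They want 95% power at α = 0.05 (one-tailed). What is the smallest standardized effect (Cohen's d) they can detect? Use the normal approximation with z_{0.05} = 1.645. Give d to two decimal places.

For two independent groups of n = 592 each: d_min = (z_{α} + z_β)·√(2/n).
z-sum = 1.645 + 1.645 = 3.290.
d_min = 3.290 × √(2/592) = 3.290 × 0.0581 = 0.191.

d_min ≈ 0.19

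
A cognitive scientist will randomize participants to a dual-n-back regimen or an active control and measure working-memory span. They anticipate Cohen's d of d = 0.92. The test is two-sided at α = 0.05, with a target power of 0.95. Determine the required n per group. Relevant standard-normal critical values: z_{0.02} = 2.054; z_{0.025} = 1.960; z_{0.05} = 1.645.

For two independent groups with equal n: n = 2·((z_{α/2} + z_β) / d)².
z_{α/2} + z_β = 1.960 + 1.645 = 3.605.
n = 2 × (3.605 / 0.92)² = 2 × 3.918² = 2 × 15.35 = 30.7.
Round up to the next whole participant.

n = 31 per group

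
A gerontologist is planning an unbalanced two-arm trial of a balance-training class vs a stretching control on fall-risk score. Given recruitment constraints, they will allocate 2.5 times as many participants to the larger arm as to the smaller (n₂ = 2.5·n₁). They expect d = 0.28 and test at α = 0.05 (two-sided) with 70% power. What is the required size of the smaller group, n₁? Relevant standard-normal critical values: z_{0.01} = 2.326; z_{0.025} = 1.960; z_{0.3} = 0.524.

With allocation ratio k = n₂/n₁ = 2.5, Var(x̄₁−x̄₂) = σ²(1/n₁ + 1/(k·n₁)) = σ²·(k+1)/(k·n₁).
So n₁ = (1 + 1/k)·((z_{α/2} + z_β)/d)² = 1.400 × (2.484/0.28)².
n₁ = 1.400 × 78.70 = 110.2.
Round up: n₁ = 111, giving n₂ = ⌈2.5 × 111⌉ = ⌈277.5⌉ = 278.

n₁ = 111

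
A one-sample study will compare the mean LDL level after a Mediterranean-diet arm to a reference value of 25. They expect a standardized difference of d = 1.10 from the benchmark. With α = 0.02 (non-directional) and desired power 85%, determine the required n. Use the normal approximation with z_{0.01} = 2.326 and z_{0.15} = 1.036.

n = 10

For a one-sample test: n = ((z_{α/2} + z_β) / d)².
z_{α/2} + z_β = 2.326 + 1.036 = 3.362.
n = (3.362 / 1.10)² = 3.056² = 9.34.
Round up.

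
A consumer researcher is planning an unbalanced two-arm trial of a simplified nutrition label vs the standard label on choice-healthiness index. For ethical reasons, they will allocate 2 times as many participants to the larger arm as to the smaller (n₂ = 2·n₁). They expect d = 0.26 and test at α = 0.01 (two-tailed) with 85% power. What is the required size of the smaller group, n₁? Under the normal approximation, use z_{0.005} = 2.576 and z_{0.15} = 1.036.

With allocation ratio k = n₂/n₁ = 2, Var(x̄₁−x̄₂) = σ²(1/n₁ + 1/(k·n₁)) = σ²·(k+1)/(k·n₁).
So n₁ = (1 + 1/k)·((z_{α/2} + z_β)/d)² = 1.500 × (3.612/0.26)².
n₁ = 1.500 × 193.00 = 289.5.
Round up: n₁ = 290, giving n₂ = 2 × 290 = 580.

n₁ = 290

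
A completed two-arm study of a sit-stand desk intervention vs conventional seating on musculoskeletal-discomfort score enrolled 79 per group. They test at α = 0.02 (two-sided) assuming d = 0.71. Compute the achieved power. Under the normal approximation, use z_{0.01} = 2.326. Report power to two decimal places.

power ≈ 0.98

For two equal groups, power = Φ(d·√(n/2) − z_{α/2}).
d·√(n/2) = 0.71 × √(79/2) = 0.71 × 6.285 = 4.462.
z_β = 4.462 − 2.326 = 2.136.
Power = Φ(2.136) = 0.984.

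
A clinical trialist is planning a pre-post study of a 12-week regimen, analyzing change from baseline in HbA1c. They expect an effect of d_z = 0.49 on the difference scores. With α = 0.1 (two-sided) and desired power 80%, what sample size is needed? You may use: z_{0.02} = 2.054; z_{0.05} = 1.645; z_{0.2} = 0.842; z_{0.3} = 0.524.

n = 26 pairs

For a paired (one-sample on differences) test: n = ((z_{α/2} + z_β) / d)².
z_{α/2} + z_β = 1.645 + 0.842 = 2.487.
n = (2.487 / 0.49)² = 5.076² = 25.76.
Round up.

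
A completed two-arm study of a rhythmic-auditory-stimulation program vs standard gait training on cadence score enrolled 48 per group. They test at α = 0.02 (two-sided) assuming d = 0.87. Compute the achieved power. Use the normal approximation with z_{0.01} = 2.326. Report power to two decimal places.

For two equal groups, power = Φ(d·√(n/2) − z_{α/2}).
d·√(n/2) = 0.87 × √(48/2) = 0.87 × 4.899 = 4.262.
z_β = 4.262 − 2.326 = 1.936.
Power = Φ(1.936) = 0.974.

power ≈ 0.97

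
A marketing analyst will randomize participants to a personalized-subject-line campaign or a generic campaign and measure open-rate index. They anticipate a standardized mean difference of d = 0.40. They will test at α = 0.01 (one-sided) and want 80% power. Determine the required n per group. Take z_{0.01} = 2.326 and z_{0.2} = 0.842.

For two independent groups with equal n: n = 2·((z_{α} + z_β) / d)².
z_{α} + z_β = 2.326 + 0.842 = 3.168.
n = 2 × (3.168 / 0.40)² = 2 × 7.920² = 2 × 62.73 = 125.5.
Round up to the next whole participant.

n = 126 per group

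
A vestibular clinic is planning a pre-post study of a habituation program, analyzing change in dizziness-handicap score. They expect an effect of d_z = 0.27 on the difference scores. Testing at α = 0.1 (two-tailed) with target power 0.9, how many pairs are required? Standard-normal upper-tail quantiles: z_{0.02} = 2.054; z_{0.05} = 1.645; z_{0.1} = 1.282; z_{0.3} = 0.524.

n = 118 pairs

For a paired (one-sample on differences) test: n = ((z_{α/2} + z_β) / d)².
z_{α/2} + z_β = 1.645 + 1.282 = 2.927.
n = (2.927 / 0.27)² = 10.841² = 117.52.
Round up.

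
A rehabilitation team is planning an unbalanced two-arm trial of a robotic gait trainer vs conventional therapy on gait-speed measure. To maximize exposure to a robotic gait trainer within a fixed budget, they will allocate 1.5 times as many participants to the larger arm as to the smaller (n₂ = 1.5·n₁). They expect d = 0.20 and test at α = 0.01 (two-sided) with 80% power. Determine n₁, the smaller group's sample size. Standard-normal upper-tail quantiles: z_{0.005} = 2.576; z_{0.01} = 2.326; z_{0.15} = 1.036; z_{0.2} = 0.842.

With allocation ratio k = n₂/n₁ = 1.5, Var(x̄₁−x̄₂) = σ²(1/n₁ + 1/(k·n₁)) = σ²·(k+1)/(k·n₁).
So n₁ = (1 + 1/k)·((z_{α/2} + z_β)/d)² = 1.667 × (3.418/0.20)².
n₁ = 1.667 × 292.07 = 486.8.
Round up: n₁ = 487, giving n₂ = ⌈1.5 × 487⌉ = ⌈730.5⌉ = 731.

n₁ = 487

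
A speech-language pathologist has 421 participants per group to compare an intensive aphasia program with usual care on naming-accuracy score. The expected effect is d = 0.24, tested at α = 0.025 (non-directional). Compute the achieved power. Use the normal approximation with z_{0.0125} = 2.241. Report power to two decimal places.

power ≈ 0.89

For two equal groups, power = Φ(d·√(n/2) − z_{α/2}).
d·√(n/2) = 0.24 × √(421/2) = 0.24 × 14.509 = 3.482.
z_β = 3.482 − 2.241 = 1.241.
Power = Φ(1.241) = 0.893.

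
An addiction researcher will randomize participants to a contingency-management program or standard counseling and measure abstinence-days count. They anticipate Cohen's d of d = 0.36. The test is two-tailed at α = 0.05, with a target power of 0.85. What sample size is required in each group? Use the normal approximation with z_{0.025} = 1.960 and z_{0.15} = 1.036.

For two independent groups with equal n: n = 2·((z_{α/2} + z_β) / d)².
z_{α/2} + z_β = 1.960 + 1.036 = 2.996.
n = 2 × (2.996 / 0.36)² = 2 × 8.322² = 2 × 69.26 = 138.5.
Round up to the next whole participant.

n = 139 per group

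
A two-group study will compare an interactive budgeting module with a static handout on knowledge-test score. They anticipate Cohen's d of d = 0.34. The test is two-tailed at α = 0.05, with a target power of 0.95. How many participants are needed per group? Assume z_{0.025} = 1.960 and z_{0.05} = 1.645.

n = 225 per group

For two independent groups with equal n: n = 2·((z_{α/2} + z_β) / d)².
z_{α/2} + z_β = 1.960 + 1.645 = 3.605.
n = 2 × (3.605 / 0.34)² = 2 × 10.603² = 2 × 112.42 = 224.8.
Round up to the next whole participant.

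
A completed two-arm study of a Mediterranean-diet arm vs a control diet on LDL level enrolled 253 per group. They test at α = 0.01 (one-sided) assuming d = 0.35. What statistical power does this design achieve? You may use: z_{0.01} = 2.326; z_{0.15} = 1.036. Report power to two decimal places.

power ≈ 0.95

For two equal groups, power = Φ(d·√(n/2) − z_{α}).
d·√(n/2) = 0.35 × √(253/2) = 0.35 × 11.247 = 3.937.
z_β = 3.937 − 2.326 = 1.611.
Power = Φ(1.611) = 0.946.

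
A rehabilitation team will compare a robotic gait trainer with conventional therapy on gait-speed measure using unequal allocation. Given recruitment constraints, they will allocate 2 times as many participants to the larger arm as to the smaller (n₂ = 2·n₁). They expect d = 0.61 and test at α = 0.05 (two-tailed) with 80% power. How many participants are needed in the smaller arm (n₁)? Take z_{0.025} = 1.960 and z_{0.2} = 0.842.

With allocation ratio k = n₂/n₁ = 2, Var(x̄₁−x̄₂) = σ²(1/n₁ + 1/(k·n₁)) = σ²·(k+1)/(k·n₁).
So n₁ = (1 + 1/k)·((z_{α/2} + z_β)/d)² = 1.500 × (2.802/0.61)².
n₁ = 1.500 × 21.10 = 31.6.
Round up: n₁ = 32, giving n₂ = 2 × 32 = 64.

n₁ = 32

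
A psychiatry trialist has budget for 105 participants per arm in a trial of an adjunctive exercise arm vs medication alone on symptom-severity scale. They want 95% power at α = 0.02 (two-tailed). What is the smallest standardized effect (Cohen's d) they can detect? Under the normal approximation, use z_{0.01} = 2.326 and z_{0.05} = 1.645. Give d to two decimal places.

For two independent groups of n = 105 each: d_min = (z_{α/2} + z_β)·√(2/n).
z-sum = 2.326 + 1.645 = 3.971.
d_min = 3.971 × √(2/105) = 3.971 × 0.1380 = 0.548.

d_min ≈ 0.55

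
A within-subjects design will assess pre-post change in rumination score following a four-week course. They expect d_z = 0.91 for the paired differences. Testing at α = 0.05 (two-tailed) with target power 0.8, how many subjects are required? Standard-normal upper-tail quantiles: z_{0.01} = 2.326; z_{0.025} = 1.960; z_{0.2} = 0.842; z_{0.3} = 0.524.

n = 10 pairs

For a paired (one-sample on differences) test: n = ((z_{α/2} + z_β) / d)².
z_{α/2} + z_β = 1.960 + 0.842 = 2.802.
n = (2.802 / 0.91)² = 3.079² = 9.48.
Round up.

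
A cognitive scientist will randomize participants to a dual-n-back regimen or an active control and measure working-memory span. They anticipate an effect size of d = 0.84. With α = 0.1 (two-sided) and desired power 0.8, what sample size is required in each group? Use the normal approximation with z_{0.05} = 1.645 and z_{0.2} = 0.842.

n = 18 per group

For two independent groups with equal n: n = 2·((z_{α/2} + z_β) / d)².
z_{α/2} + z_β = 1.645 + 0.842 = 2.487.
n = 2 × (2.487 / 0.84)² = 2 × 2.961² = 2 × 8.77 = 17.5.
Round up to the next whole participant.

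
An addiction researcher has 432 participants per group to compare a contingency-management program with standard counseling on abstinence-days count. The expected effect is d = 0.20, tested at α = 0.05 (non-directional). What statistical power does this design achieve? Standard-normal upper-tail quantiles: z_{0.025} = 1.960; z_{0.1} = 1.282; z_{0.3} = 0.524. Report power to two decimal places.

power ≈ 0.84

For two equal groups, power = Φ(d·√(n/2) − z_{α/2}).
d·√(n/2) = 0.20 × √(432/2) = 0.20 × 14.697 = 2.939.
z_β = 2.939 − 1.960 = 0.979.
Power = Φ(0.979) = 0.836.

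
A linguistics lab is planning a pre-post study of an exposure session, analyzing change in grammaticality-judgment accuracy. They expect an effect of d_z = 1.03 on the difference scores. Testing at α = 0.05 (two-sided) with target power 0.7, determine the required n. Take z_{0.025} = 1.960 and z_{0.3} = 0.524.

For a paired (one-sample on differences) test: n = ((z_{α/2} + z_β) / d)².
z_{α/2} + z_β = 1.960 + 0.524 = 2.484.
n = (2.484 / 1.03)² = 2.412² = 5.82.
Round up.

n = 6 pairs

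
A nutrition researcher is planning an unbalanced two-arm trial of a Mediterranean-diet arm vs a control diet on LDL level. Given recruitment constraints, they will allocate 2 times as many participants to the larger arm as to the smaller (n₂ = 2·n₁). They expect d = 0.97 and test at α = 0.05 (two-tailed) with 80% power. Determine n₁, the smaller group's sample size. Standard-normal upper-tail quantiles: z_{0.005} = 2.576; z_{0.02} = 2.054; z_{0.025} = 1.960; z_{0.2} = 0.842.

With allocation ratio k = n₂/n₁ = 2, Var(x̄₁−x̄₂) = σ²(1/n₁ + 1/(k·n₁)) = σ²·(k+1)/(k·n₁).
So n₁ = (1 + 1/k)·((z_{α/2} + z_β)/d)² = 1.500 × (2.802/0.97)².
n₁ = 1.500 × 8.34 = 12.5.
Round up: n₁ = 13, giving n₂ = 2 × 13 = 26.

n₁ = 13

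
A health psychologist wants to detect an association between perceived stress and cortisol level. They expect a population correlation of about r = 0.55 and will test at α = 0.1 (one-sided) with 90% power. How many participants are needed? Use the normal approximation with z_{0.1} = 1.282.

Fisher's z: C = ½·ln((1+r)/(1−r)) = ½·ln(3.4444) = 0.6184.
n = ((z_{α} + z_β)/C)² + 3.
(1.282 + 1.282) / 0.6184 = 2.564 / 0.6184 = 4.146.
n = 4.146² + 3 = 17.19 + 3 = 20.2.
Round up.

n = 21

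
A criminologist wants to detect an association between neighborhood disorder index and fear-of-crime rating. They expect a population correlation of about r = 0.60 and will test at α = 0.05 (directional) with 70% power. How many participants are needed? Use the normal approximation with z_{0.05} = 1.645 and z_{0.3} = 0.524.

Fisher's z: C = ½·ln((1+r)/(1−r)) = ½·ln(4.0000) = 0.6931.
n = ((z_{α} + z_β)/C)² + 3.
(1.645 + 0.524) / 0.6931 = 2.169 / 0.6931 = 3.129.
n = 3.129² + 3 = 9.79 + 3 = 12.8.
Round up.

n = 13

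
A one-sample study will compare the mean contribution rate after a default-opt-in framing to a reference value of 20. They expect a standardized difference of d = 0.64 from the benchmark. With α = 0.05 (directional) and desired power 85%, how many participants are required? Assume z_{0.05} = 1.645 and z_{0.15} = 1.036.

For a one-sample test: n = ((z_{α} + z_β) / d)².
z_{α} + z_β = 1.645 + 1.036 = 2.681.
n = (2.681 / 0.64)² = 4.189² = 17.55.
Round up.

n = 18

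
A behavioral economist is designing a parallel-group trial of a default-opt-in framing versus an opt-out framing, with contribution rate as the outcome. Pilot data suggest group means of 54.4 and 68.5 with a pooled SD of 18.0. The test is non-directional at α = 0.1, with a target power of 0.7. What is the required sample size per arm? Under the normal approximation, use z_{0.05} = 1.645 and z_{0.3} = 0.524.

Cohen's d = |M₁ − M₂| / SD_pooled = |54.4 − 68.5| / 18.0 = 14.1 / 18.0 = 0.783.
For two independent groups with equal n: n = 2·((z_{α/2} + z_β) / d)².
z_{α/2} + z_β = 1.645 + 0.524 = 2.169.
n = 2 × (2.169 / 0.783)² = 2 × 2.770² = 2 × 7.67 = 15.3.
Round up to the next whole participant.

n = 16 per group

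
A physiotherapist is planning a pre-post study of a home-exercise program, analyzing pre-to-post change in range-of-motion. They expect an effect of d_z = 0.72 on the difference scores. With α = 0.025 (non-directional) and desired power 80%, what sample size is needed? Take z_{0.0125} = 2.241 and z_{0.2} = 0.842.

n = 19 pairs

For a paired (one-sample on differences) test: n = ((z_{α/2} + z_β) / d)².
z_{α/2} + z_β = 2.241 + 0.842 = 3.083.
n = (3.083 / 0.72)² = 4.282² = 18.34.
Round up.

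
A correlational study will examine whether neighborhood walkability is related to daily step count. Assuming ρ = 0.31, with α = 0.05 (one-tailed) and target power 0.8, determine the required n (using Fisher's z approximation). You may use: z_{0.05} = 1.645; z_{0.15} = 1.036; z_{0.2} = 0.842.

Fisher's z: C = ½·ln((1+r)/(1−r)) = ½·ln(1.8986) = 0.3205.
n = ((z_{α} + z_β)/C)² + 3.
(1.645 + 0.842) / 0.3205 = 2.487 / 0.3205 = 7.760.
n = 7.760² + 3 = 60.21 + 3 = 63.2.
Round up.

n = 64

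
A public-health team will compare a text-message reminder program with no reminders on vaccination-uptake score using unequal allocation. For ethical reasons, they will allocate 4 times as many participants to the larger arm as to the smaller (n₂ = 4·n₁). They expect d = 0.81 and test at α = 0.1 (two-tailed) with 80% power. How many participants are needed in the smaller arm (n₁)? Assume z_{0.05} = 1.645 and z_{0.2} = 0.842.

With allocation ratio k = n₂/n₁ = 4, Var(x̄₁−x̄₂) = σ²(1/n₁ + 1/(k·n₁)) = σ²·(k+1)/(k·n₁).
So n₁ = (1 + 1/k)·((z_{α/2} + z_β)/d)² = 1.250 × (2.487/0.81)².
n₁ = 1.250 × 9.43 = 11.8.
Round up: n₁ = 12, giving n₂ = 4 × 12 = 48.

n₁ = 12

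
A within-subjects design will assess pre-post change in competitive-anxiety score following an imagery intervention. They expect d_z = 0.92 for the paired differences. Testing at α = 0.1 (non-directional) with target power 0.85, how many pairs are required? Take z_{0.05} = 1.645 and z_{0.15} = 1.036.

For a paired (one-sample on differences) test: n = ((z_{α/2} + z_β) / d)².
z_{α/2} + z_β = 1.645 + 1.036 = 2.681.
n = (2.681 / 0.92)² = 2.914² = 8.49.
Round up.

n = 9 pairs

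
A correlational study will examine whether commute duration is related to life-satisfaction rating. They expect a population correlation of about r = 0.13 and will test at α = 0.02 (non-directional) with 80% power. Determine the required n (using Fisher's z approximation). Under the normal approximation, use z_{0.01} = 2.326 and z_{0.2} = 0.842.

n = 591

Fisher's z: C = ½·ln((1+r)/(1−r)) = ½·ln(1.2989) = 0.1307.
n = ((z_{α/2} + z_β)/C)² + 3.
(2.326 + 0.842) / 0.1307 = 3.168 / 0.1307 = 24.239.
n = 24.239² + 3 = 587.52 + 3 = 590.5.
Round up.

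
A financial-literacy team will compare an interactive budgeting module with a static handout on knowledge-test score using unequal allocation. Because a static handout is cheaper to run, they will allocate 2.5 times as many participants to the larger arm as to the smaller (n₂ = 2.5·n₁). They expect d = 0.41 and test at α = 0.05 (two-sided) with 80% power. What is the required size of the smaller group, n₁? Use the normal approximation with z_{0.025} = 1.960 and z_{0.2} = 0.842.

n₁ = 66

With allocation ratio k = n₂/n₁ = 2.5, Var(x̄₁−x̄₂) = σ²(1/n₁ + 1/(k·n₁)) = σ²·(k+1)/(k·n₁).
So n₁ = (1 + 1/k)·((z_{α/2} + z_β)/d)² = 1.400 × (2.802/0.41)².
n₁ = 1.400 × 46.71 = 65.4.
Round up: n₁ = 66, giving n₂ = 2.5 × 66 = 165.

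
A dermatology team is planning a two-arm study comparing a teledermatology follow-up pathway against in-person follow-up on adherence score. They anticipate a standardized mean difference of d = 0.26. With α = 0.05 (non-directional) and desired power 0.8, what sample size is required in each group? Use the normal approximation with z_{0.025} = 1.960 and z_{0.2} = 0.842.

n = 233 per group

For two independent groups with equal n: n = 2·((z_{α/2} + z_β) / d)².
z_{α/2} + z_β = 1.960 + 0.842 = 2.802.
n = 2 × (2.802 / 0.26)² = 2 × 10.777² = 2 × 116.14 = 232.3.
Round up to the next whole participant.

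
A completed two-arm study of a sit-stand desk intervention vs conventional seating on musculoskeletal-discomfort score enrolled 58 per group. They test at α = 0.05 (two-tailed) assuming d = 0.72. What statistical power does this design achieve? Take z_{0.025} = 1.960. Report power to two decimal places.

For two equal groups, power = Φ(d·√(n/2) − z_{α/2}).
d·√(n/2) = 0.72 × √(58/2) = 0.72 × 5.385 = 3.877.
z_β = 3.877 − 1.960 = 1.917.
Power = Φ(1.917) = 0.972.

power ≈ 0.97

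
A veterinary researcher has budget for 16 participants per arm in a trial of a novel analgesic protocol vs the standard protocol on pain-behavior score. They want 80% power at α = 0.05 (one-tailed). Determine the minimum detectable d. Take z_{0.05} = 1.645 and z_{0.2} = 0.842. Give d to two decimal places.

For two independent groups of n = 16 each: d_min = (z_{α} + z_β)·√(2/n).
z-sum = 1.645 + 0.842 = 2.487.
d_min = 2.487 × √(2/16) = 2.487 × 0.3536 = 0.879.

d_min ≈ 0.88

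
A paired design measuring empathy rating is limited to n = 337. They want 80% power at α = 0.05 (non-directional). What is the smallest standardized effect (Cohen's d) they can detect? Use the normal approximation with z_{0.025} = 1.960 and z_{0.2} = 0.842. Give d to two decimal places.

d_min ≈ 0.15

For a single sample (or paired design) of n = 337: d_min = (z_{α/2} + z_β)/√n.
z-sum = 1.960 + 0.842 = 2.802.
d_min = 2.802 / √337 = 2.802 / 18.358 = 0.153.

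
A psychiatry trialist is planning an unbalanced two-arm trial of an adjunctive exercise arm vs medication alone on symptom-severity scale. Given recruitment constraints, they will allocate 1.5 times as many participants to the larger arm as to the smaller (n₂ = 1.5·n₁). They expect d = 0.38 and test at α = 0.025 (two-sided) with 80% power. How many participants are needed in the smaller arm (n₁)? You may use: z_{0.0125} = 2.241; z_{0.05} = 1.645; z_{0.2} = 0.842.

With allocation ratio k = n₂/n₁ = 1.5, Var(x̄₁−x̄₂) = σ²(1/n₁ + 1/(k·n₁)) = σ²·(k+1)/(k·n₁).
So n₁ = (1 + 1/k)·((z_{α/2} + z_β)/d)² = 1.667 × (3.083/0.38)².
n₁ = 1.667 × 65.82 = 109.7.
Round up: n₁ = 110, giving n₂ = 1.5 × 110 = 165.

n₁ = 110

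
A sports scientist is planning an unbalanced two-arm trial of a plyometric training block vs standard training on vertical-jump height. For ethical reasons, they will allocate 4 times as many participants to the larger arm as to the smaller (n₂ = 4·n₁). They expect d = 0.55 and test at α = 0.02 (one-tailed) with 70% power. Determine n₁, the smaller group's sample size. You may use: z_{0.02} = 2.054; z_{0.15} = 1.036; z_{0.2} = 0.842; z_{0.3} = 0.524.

n₁ = 28

With allocation ratio k = n₂/n₁ = 4, Var(x̄₁−x̄₂) = σ²(1/n₁ + 1/(k·n₁)) = σ²·(k+1)/(k·n₁).
So n₁ = (1 + 1/k)·((z_{α} + z_β)/d)² = 1.250 × (2.578/0.55)².
n₁ = 1.250 × 21.97 = 27.5.
Round up: n₁ = 28, giving n₂ = 4 × 28 = 112.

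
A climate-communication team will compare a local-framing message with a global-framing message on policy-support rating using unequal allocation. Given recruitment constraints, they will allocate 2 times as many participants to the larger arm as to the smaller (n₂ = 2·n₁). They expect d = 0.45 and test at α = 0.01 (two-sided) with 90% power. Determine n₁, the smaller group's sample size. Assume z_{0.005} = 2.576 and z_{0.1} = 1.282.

With allocation ratio k = n₂/n₁ = 2, Var(x̄₁−x̄₂) = σ²(1/n₁ + 1/(k·n₁)) = σ²·(k+1)/(k·n₁).
So n₁ = (1 + 1/k)·((z_{α/2} + z_β)/d)² = 1.500 × (3.858/0.45)².
n₁ = 1.500 × 73.50 = 110.3.
Round up: n₁ = 111, giving n₂ = 2 × 111 = 222.

n₁ = 111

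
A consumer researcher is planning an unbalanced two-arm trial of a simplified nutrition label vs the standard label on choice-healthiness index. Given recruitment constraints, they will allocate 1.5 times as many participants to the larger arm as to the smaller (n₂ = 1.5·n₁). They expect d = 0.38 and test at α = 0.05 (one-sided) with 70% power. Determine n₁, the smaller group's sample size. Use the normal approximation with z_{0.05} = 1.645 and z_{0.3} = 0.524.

n₁ = 55

With allocation ratio k = n₂/n₁ = 1.5, Var(x̄₁−x̄₂) = σ²(1/n₁ + 1/(k·n₁)) = σ²·(k+1)/(k·n₁).
So n₁ = (1 + 1/k)·((z_{α} + z_β)/d)² = 1.667 × (2.169/0.38)².
n₁ = 1.667 × 32.58 = 54.3.
Round up: n₁ = 55, giving n₂ = ⌈1.5 × 55⌉ = ⌈82.5⌉ = 83.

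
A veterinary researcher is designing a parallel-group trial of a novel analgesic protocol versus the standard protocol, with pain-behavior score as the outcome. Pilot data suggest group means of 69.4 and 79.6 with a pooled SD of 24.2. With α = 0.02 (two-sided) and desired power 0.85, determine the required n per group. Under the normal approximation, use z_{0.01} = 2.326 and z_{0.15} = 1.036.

Cohen's d = |M₁ − M₂| / SD_pooled = |69.4 − 79.6| / 24.2 = 10.2 / 24.2 = 0.421.
For two independent groups with equal n: n = 2·((z_{α/2} + z_β) / d)².
z_{α/2} + z_β = 2.326 + 1.036 = 3.362.
n = 2 × (3.362 / 0.421)² = 2 × 7.986² = 2 × 63.77 = 127.5.
Round up to the next whole participant.

n = 128 per group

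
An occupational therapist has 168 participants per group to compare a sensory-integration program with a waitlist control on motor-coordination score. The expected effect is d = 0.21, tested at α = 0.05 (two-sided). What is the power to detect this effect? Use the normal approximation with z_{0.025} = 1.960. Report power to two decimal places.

For two equal groups, power = Φ(d·√(n/2) − z_{α/2}).
d·√(n/2) = 0.21 × √(168/2) = 0.21 × 9.165 = 1.925.
z_β = 1.925 − 1.960 = -0.035.
Power = Φ(-0.035) = 0.486.

power ≈ 0.49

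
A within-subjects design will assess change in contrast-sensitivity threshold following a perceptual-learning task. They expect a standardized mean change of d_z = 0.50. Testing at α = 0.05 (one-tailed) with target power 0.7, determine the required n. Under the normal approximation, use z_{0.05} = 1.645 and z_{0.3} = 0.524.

n = 19 pairs

For a paired (one-sample on differences) test: n = ((z_{α} + z_β) / d)².
z_{α} + z_β = 1.645 + 0.524 = 2.169.
n = (2.169 / 0.50)² = 4.338² = 18.82.
Round up.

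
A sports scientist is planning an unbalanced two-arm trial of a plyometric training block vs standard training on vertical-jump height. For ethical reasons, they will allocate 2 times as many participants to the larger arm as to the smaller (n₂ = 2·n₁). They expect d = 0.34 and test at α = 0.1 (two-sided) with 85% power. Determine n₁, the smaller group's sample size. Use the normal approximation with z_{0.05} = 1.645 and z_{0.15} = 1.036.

n₁ = 94

With allocation ratio k = n₂/n₁ = 2, Var(x̄₁−x̄₂) = σ²(1/n₁ + 1/(k·n₁)) = σ²·(k+1)/(k·n₁).
So n₁ = (1 + 1/k)·((z_{α/2} + z_β)/d)² = 1.500 × (2.681/0.34)².
n₁ = 1.500 × 62.18 = 93.3.
Round up: n₁ = 94, giving n₂ = 2 × 94 = 188.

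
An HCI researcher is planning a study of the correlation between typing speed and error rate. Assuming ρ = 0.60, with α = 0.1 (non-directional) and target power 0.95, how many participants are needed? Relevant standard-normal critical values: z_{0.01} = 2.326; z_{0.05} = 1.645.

n = 26

Fisher's z: C = ½·ln((1+r)/(1−r)) = ½·ln(4.0000) = 0.6931.
n = ((z_{α/2} + z_β)/C)² + 3.
(1.645 + 1.645) / 0.6931 = 3.290 / 0.6931 = 4.747.
n = 4.747² + 3 = 22.53 + 3 = 25.5.
Round up.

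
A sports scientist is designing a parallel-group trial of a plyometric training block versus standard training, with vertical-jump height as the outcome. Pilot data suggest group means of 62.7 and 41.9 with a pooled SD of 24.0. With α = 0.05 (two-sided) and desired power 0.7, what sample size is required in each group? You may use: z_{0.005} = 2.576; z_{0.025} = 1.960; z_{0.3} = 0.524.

Cohen's d = |M₁ − M₂| / SD_pooled = |62.7 − 41.9| / 24.0 = 20.8 / 24.0 = 0.867.
For two independent groups with equal n: n = 2·((z_{α/2} + z_β) / d)².
z_{α/2} + z_β = 1.960 + 0.524 = 2.484.
n = 2 × (2.484 / 0.867)² = 2 × 2.865² = 2 × 8.21 = 16.4.
Round up to the next whole participant.

n = 17 per group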